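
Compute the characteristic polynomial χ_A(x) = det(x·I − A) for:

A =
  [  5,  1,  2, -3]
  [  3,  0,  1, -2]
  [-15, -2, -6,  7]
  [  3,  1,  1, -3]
x^4 + 4*x^3 + 6*x^2 + 4*x + 1

Expanding det(x·I − A) (e.g. by cofactor expansion or by noting that A is similar to its Jordan form J, which has the same characteristic polynomial as A) gives
  χ_A(x) = x^4 + 4*x^3 + 6*x^2 + 4*x + 1
which factors as (x + 1)^4. The eigenvalues (with algebraic multiplicities) are λ = -1 with multiplicity 4.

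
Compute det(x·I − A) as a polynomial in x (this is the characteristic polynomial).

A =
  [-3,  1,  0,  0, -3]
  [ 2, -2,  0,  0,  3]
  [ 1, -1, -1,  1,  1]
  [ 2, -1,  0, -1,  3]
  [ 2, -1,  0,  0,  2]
x^5 + 5*x^4 + 10*x^3 + 10*x^2 + 5*x + 1

Expanding det(x·I − A) (e.g. by cofactor expansion or by noting that A is similar to its Jordan form J, which has the same characteristic polynomial as A) gives
  χ_A(x) = x^5 + 5*x^4 + 10*x^3 + 10*x^2 + 5*x + 1
which factors as (x + 1)^5. The eigenvalues (with algebraic multiplicities) are λ = -1 with multiplicity 5.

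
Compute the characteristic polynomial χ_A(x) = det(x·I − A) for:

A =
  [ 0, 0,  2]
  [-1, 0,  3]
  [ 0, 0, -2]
x^3 + 2*x^2

Expanding det(x·I − A) (e.g. by cofactor expansion or by noting that A is similar to its Jordan form J, which has the same characteristic polynomial as A) gives
  χ_A(x) = x^3 + 2*x^2
which factors as x^2*(x + 2). The eigenvalues (with algebraic multiplicities) are λ = -2 with multiplicity 1, λ = 0 with multiplicity 2.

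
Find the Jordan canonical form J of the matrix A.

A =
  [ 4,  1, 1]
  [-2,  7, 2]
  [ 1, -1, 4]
J_2(5) ⊕ J_1(5)

The characteristic polynomial is
  det(x·I − A) = x^3 - 15*x^2 + 75*x - 125 = (x - 5)^3

Eigenvalues and multiplicities (the geometric multiplicity of λ is n − rank(A − λI), which equals the number of Jordan blocks for λ):
  λ = 5: algebraic multiplicity = 3, geometric multiplicity = 2

Determining the block sizes for each eigenvalue:
  λ = 5: 2 blocks summing to 3 forces exactly one block of size 2 and the rest size 1 → block sizes [2, 1]

Assembling the blocks gives a Jordan form
J =
  [5, 1, 0]
  [0, 5, 0]
  [0, 0, 5]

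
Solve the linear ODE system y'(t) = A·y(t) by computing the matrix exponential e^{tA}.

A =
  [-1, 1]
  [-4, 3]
e^{tA} =
  [-2*t*exp(t) + exp(t), t*exp(t)]
  [-4*t*exp(t), 2*t*exp(t) + exp(t)]

Strategy: write A = P · J · P⁻¹ where J is a Jordan canonical form, so e^{tA} = P · e^{tJ} · P⁻¹, and e^{tJ} can be computed block-by-block.

A has Jordan form
J =
  [1, 1]
  [0, 1]
(up to reordering of blocks).

Per-block formulas:
  For a 2×2 Jordan block J_2(1): exp(t · J_2(1)) = e^(1t)·(I + t·N), where N is the 2×2 nilpotent shift.

After assembling e^{tJ} and conjugating by P, we get:

e^{tA} =
  [-2*t*exp(t) + exp(t), t*exp(t)]
  [-4*t*exp(t), 2*t*exp(t) + exp(t)]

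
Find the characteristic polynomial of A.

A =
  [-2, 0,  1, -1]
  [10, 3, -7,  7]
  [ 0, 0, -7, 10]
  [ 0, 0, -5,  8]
x^4 - 2*x^3 - 11*x^2 + 12*x + 36

Expanding det(x·I − A) (e.g. by cofactor expansion or by noting that A is similar to its Jordan form J, which has the same characteristic polynomial as A) gives
  χ_A(x) = x^4 - 2*x^3 - 11*x^2 + 12*x + 36
which factors as (x - 3)^2*(x + 2)^2. The eigenvalues (with algebraic multiplicities) are λ = -2 with multiplicity 2, λ = 3 with multiplicity 2.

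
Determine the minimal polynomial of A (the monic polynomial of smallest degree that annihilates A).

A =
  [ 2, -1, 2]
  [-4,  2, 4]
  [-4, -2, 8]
x^2 - 8*x + 16

The characteristic polynomial is χ_A(x) = (x - 4)^3, so the eigenvalues are known. The minimal polynomial is
  m_A(x) = Π_λ (x − λ)^{k_λ}
where k_λ is the size of the *largest* Jordan block for λ (equivalently, the smallest k with (A − λI)^k v = 0 for every generalised eigenvector v of λ).

  λ = 4: largest Jordan block has size 2, contributing (x − 4)^2

So m_A(x) = (x - 4)^2 = x^2 - 8*x + 16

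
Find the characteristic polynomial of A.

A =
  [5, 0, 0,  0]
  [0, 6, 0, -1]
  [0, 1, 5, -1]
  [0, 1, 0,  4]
x^4 - 20*x^3 + 150*x^2 - 500*x + 625

Expanding det(x·I − A) (e.g. by cofactor expansion or by noting that A is similar to its Jordan form J, which has the same characteristic polynomial as A) gives
  χ_A(x) = x^4 - 20*x^3 + 150*x^2 - 500*x + 625
which factors as (x - 5)^4. The eigenvalues (with algebraic multiplicities) are λ = 5 with multiplicity 4.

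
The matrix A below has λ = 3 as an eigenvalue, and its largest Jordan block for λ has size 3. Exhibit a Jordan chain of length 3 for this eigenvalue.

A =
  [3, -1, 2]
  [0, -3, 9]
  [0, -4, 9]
A Jordan chain for λ = 3 of length 3:
v_1 = (-2, 0, 0)ᵀ
v_2 = (-1, -6, -4)ᵀ
v_3 = (0, 1, 0)ᵀ

Let N = A − (3)·I. We want v_3 with N^3 v_3 = 0 but N^2 v_3 ≠ 0; then v_{j-1} := N · v_j for j = 3, …, 2.

Pick v_3 = (0, 1, 0)ᵀ.
Then v_2 = N · v_3 = (-1, -6, -4)ᵀ.
Then v_1 = N · v_2 = (-2, 0, 0)ᵀ.

Sanity check: (A − (3)·I) v_1 = (0, 0, 0)ᵀ = 0. ✓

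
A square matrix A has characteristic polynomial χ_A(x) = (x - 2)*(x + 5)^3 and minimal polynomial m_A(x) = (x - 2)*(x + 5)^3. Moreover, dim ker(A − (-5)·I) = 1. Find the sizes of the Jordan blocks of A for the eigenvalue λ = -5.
Block sizes for λ = -5: [3]

Step 1 — from the characteristic polynomial, algebraic multiplicity of λ = -5 is 3. From dim ker(A − (-5)·I) = 1, there are exactly 1 Jordan blocks for λ = -5.
Step 2 — from the minimal polynomial, the factor (x + 5)^3 tells us the largest block for λ = -5 has size 3.
Step 3 — with total size 3, 1 blocks, and largest block 3, the block sizes (in nonincreasing order) are [3].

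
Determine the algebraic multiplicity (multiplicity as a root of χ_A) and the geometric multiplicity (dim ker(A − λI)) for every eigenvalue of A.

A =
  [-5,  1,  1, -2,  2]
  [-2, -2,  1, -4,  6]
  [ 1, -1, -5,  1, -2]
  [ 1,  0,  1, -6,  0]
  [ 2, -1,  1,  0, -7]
λ = -5: alg = 5, geom = 3

Step 1 — factor the characteristic polynomial to read off the algebraic multiplicities:
  χ_A(x) = (x + 5)^5

Step 2 — compute geometric multiplicities via the rank-nullity identity g(λ) = n − rank(A − λI):
  rank(A − (-5)·I) = 2, so dim ker(A − (-5)·I) = n − 2 = 3

Summary:
  λ = -5: algebraic multiplicity = 5, geometric multiplicity = 3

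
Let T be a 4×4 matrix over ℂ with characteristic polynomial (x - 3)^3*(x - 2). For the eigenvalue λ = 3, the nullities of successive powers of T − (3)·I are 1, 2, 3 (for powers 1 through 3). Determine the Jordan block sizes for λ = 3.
Block sizes for λ = 3: [3]

From the dimensions of kernels of powers, the number of Jordan blocks of size at least j is d_j − d_{j−1} where d_j = dim ker(N^j) (with d_0 = 0). Computing the differences gives [1, 1, 1].
The number of blocks of size exactly k is (#blocks of size ≥ k) − (#blocks of size ≥ k + 1), so the partition is: 1 block(s) of size 3.
In nonincreasing order the block sizes are [3].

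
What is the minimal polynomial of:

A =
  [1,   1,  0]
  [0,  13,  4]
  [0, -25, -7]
x^3 - 7*x^2 + 15*x - 9

The characteristic polynomial is χ_A(x) = (x - 3)^2*(x - 1), so the eigenvalues are known. The minimal polynomial is
  m_A(x) = Π_λ (x − λ)^{k_λ}
where k_λ is the size of the *largest* Jordan block for λ (equivalently, the smallest k with (A − λI)^k v = 0 for every generalised eigenvector v of λ).

  λ = 1: largest Jordan block has size 1, contributing (x − 1)
  λ = 3: largest Jordan block has size 2, contributing (x − 3)^2

So m_A(x) = (x - 3)^2*(x - 1) = x^3 - 7*x^2 + 15*x - 9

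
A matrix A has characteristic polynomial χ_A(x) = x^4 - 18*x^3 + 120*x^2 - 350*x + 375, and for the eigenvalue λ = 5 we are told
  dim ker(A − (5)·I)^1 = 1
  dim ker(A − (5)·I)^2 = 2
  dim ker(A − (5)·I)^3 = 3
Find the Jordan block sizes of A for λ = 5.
Block sizes for λ = 5: [3]

From the dimensions of kernels of powers, the number of Jordan blocks of size at least j is d_j − d_{j−1} where d_j = dim ker(N^j) (with d_0 = 0). Computing the differences gives [1, 1, 1].
The number of blocks of size exactly k is (#blocks of size ≥ k) − (#blocks of size ≥ k + 1), so the partition is: 1 block(s) of size 3.
In nonincreasing order the block sizes are [3].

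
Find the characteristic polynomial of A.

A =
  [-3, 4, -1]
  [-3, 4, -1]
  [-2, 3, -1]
x^3

Expanding det(x·I − A) (e.g. by cofactor expansion or by noting that A is similar to its Jordan form J, which has the same characteristic polynomial as A) gives
  χ_A(x) = x^3
which factors as x^3. The eigenvalues (with algebraic multiplicities) are λ = 0 with multiplicity 3.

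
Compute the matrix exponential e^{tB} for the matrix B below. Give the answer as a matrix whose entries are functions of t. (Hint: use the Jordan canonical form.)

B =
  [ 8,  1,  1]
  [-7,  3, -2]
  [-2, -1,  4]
e^{tB} =
  [3*t*exp(5*t) + exp(5*t), t*exp(5*t), t*exp(5*t)]
  [-3*t^2*exp(5*t)/2 - 7*t*exp(5*t), -t^2*exp(5*t)/2 - 2*t*exp(5*t) + exp(5*t), -t^2*exp(5*t)/2 - 2*t*exp(5*t)]
  [3*t^2*exp(5*t)/2 - 2*t*exp(5*t), t^2*exp(5*t)/2 - t*exp(5*t), t^2*exp(5*t)/2 - t*exp(5*t) + exp(5*t)]

Strategy: write B = P · J · P⁻¹ where J is a Jordan canonical form, so e^{tB} = P · e^{tJ} · P⁻¹, and e^{tJ} can be computed block-by-block.

B has Jordan form
J =
  [5, 1, 0]
  [0, 5, 1]
  [0, 0, 5]
(up to reordering of blocks).

Per-block formulas:
  For a 3×3 Jordan block J_3(5): exp(t · J_3(5)) = e^(5t)·(I + t·N + (t^2/2)·N^2), where N is the 3×3 nilpotent shift.

After assembling e^{tJ} and conjugating by P, we get:

e^{tB} =
  [3*t*exp(5*t) + exp(5*t), t*exp(5*t), t*exp(5*t)]
  [-3*t^2*exp(5*t)/2 - 7*t*exp(5*t), -t^2*exp(5*t)/2 - 2*t*exp(5*t) + exp(5*t), -t^2*exp(5*t)/2 - 2*t*exp(5*t)]
  [3*t^2*exp(5*t)/2 - 2*t*exp(5*t), t^2*exp(5*t)/2 - t*exp(5*t), t^2*exp(5*t)/2 - t*exp(5*t) + exp(5*t)]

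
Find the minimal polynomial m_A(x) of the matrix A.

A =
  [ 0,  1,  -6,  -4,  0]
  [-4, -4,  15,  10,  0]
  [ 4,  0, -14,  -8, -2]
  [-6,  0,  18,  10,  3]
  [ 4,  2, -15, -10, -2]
x^3 + 6*x^2 + 12*x + 8

The characteristic polynomial is χ_A(x) = (x + 2)^5, so the eigenvalues are known. The minimal polynomial is
  m_A(x) = Π_λ (x − λ)^{k_λ}
where k_λ is the size of the *largest* Jordan block for λ (equivalently, the smallest k with (A − λI)^k v = 0 for every generalised eigenvector v of λ).

  λ = -2: largest Jordan block has size 3, contributing (x + 2)^3

So m_A(x) = (x + 2)^3 = x^3 + 6*x^2 + 12*x + 8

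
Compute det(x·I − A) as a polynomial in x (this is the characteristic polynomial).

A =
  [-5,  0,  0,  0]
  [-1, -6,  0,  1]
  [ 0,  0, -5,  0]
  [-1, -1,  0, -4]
x^4 + 20*x^3 + 150*x^2 + 500*x + 625

Expanding det(x·I − A) (e.g. by cofactor expansion or by noting that A is similar to its Jordan form J, which has the same characteristic polynomial as A) gives
  χ_A(x) = x^4 + 20*x^3 + 150*x^2 + 500*x + 625
which factors as (x + 5)^4. The eigenvalues (with algebraic multiplicities) are λ = -5 with multiplicity 4.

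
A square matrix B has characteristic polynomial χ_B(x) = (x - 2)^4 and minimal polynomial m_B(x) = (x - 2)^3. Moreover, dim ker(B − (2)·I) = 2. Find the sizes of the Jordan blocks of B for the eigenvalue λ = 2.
Block sizes for λ = 2: [3, 1]

Step 1 — from the characteristic polynomial, algebraic multiplicity of λ = 2 is 4. From dim ker(B − (2)·I) = 2, there are exactly 2 Jordan blocks for λ = 2.
Step 2 — from the minimal polynomial, the factor (x − 2)^3 tells us the largest block for λ = 2 has size 3.
Step 3 — with total size 4, 2 blocks, and largest block 3, the block sizes (in nonincreasing order) are [3, 1].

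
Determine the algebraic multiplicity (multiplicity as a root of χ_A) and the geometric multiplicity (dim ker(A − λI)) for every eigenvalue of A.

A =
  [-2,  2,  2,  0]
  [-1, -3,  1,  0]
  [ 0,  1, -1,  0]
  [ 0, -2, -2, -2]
λ = -2: alg = 4, geom = 2

Step 1 — factor the characteristic polynomial to read off the algebraic multiplicities:
  χ_A(x) = (x + 2)^4

Step 2 — compute geometric multiplicities via the rank-nullity identity g(λ) = n − rank(A − λI):
  rank(A − (-2)·I) = 2, so dim ker(A − (-2)·I) = n − 2 = 2

Summary:
  λ = -2: algebraic multiplicity = 4, geometric multiplicity = 2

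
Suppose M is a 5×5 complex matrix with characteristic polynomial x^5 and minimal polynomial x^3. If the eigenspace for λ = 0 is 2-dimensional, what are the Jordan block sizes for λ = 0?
Block sizes for λ = 0: [3, 2]

Step 1 — from the characteristic polynomial, algebraic multiplicity of λ = 0 is 5. From dim ker(M − (0)·I) = 2, there are exactly 2 Jordan blocks for λ = 0.
Step 2 — from the minimal polynomial, the factor (x − 0)^3 tells us the largest block for λ = 0 has size 3.
Step 3 — with total size 5, 2 blocks, and largest block 3, the block sizes (in nonincreasing order) are [3, 2].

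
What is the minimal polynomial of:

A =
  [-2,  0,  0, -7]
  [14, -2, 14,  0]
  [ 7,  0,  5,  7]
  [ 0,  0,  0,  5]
x^2 - 3*x - 10

The characteristic polynomial is χ_A(x) = (x - 5)^2*(x + 2)^2, so the eigenvalues are known. The minimal polynomial is
  m_A(x) = Π_λ (x − λ)^{k_λ}
where k_λ is the size of the *largest* Jordan block for λ (equivalently, the smallest k with (A − λI)^k v = 0 for every generalised eigenvector v of λ).

  λ = -2: largest Jordan block has size 1, contributing (x + 2)
  λ = 5: largest Jordan block has size 1, contributing (x − 5)

So m_A(x) = (x - 5)*(x + 2) = x^2 - 3*x - 10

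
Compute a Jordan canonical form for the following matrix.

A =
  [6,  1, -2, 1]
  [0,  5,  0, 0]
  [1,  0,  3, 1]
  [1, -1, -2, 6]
J_2(5) ⊕ J_2(5)

The characteristic polynomial is
  det(x·I − A) = x^4 - 20*x^3 + 150*x^2 - 500*x + 625 = (x - 5)^4

Eigenvalues and multiplicities (the geometric multiplicity of λ is n − rank(A − λI), which equals the number of Jordan blocks for λ):
  λ = 5: algebraic multiplicity = 4, geometric multiplicity = 2

Determining the block sizes for each eigenvalue:
  λ = 5: with am = 4 and gm = 2, the partition is not yet determined (e.g. several partitions of 4 into 2 parts exist). Let N = A − (5)·I. Computing rank(N^1) = 2, rank(N^2) = 0; the number of blocks of size ≥ j is rank(N^{j−1}) − rank(N^j), giving [2, 2]. So we have 2 block(s) of size 2 → block sizes [2, 2]

Assembling the blocks gives a Jordan form
J =
  [5, 1, 0, 0]
  [0, 5, 0, 0]
  [0, 0, 5, 1]
  [0, 0, 0, 5]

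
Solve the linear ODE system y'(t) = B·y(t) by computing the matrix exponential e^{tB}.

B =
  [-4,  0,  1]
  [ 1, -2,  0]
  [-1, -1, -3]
e^{tB} =
  [-t*exp(-3*t) + exp(-3*t), -t^2*exp(-3*t)/2, -t^2*exp(-3*t)/2 + t*exp(-3*t)]
  [t*exp(-3*t), t^2*exp(-3*t)/2 + t*exp(-3*t) + exp(-3*t), t^2*exp(-3*t)/2]
  [-t*exp(-3*t), -t^2*exp(-3*t)/2 - t*exp(-3*t), -t^2*exp(-3*t)/2 + exp(-3*t)]

Strategy: write B = P · J · P⁻¹ where J is a Jordan canonical form, so e^{tB} = P · e^{tJ} · P⁻¹, and e^{tJ} can be computed block-by-block.

B has Jordan form
J =
  [-3,  1,  0]
  [ 0, -3,  1]
  [ 0,  0, -3]
(up to reordering of blocks).

Per-block formulas:
  For a 3×3 Jordan block J_3(-3): exp(t · J_3(-3)) = e^(-3t)·(I + t·N + (t^2/2)·N^2), where N is the 3×3 nilpotent shift.

After assembling e^{tJ} and conjugating by P, we get:

e^{tB} =
  [-t*exp(-3*t) + exp(-3*t), -t^2*exp(-3*t)/2, -t^2*exp(-3*t)/2 + t*exp(-3*t)]
  [t*exp(-3*t), t^2*exp(-3*t)/2 + t*exp(-3*t) + exp(-3*t), t^2*exp(-3*t)/2]
  [-t*exp(-3*t), -t^2*exp(-3*t)/2 - t*exp(-3*t), -t^2*exp(-3*t)/2 + exp(-3*t)]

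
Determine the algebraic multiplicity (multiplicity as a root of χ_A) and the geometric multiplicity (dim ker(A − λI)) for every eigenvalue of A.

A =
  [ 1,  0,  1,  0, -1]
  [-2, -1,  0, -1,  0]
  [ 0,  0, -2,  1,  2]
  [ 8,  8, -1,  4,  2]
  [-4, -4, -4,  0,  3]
λ = 1: alg = 5, geom = 2

Step 1 — factor the characteristic polynomial to read off the algebraic multiplicities:
  χ_A(x) = (x - 1)^5

Step 2 — compute geometric multiplicities via the rank-nullity identity g(λ) = n − rank(A − λI):
  rank(A − (1)·I) = 3, so dim ker(A − (1)·I) = n − 3 = 2

Summary:
  λ = 1: algebraic multiplicity = 5, geometric multiplicity = 2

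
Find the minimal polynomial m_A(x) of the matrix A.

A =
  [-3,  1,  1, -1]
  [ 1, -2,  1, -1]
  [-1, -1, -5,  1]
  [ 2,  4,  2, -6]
x^3 + 12*x^2 + 48*x + 64

The characteristic polynomial is χ_A(x) = (x + 4)^4, so the eigenvalues are known. The minimal polynomial is
  m_A(x) = Π_λ (x − λ)^{k_λ}
where k_λ is the size of the *largest* Jordan block for λ (equivalently, the smallest k with (A − λI)^k v = 0 for every generalised eigenvector v of λ).

  λ = -4: largest Jordan block has size 3, contributing (x + 4)^3

So m_A(x) = (x + 4)^3 = x^3 + 12*x^2 + 48*x + 64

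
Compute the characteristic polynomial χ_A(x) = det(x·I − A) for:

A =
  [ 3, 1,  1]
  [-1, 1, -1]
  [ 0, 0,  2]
x^3 - 6*x^2 + 12*x - 8

Expanding det(x·I − A) (e.g. by cofactor expansion or by noting that A is similar to its Jordan form J, which has the same characteristic polynomial as A) gives
  χ_A(x) = x^3 - 6*x^2 + 12*x - 8
which factors as (x - 2)^3. The eigenvalues (with algebraic multiplicities) are λ = 2 with multiplicity 3.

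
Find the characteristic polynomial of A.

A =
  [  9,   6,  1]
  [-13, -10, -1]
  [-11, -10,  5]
x^3 - 4*x^2 - 16*x + 64

Expanding det(x·I − A) (e.g. by cofactor expansion or by noting that A is similar to its Jordan form J, which has the same characteristic polynomial as A) gives
  χ_A(x) = x^3 - 4*x^2 - 16*x + 64
which factors as (x - 4)^2*(x + 4). The eigenvalues (with algebraic multiplicities) are λ = -4 with multiplicity 1, λ = 4 with multiplicity 2.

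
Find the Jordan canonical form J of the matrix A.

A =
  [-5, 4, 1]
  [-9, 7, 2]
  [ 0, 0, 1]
J_3(1)

The characteristic polynomial is
  det(x·I − A) = x^3 - 3*x^2 + 3*x - 1 = (x - 1)^3

Eigenvalues and multiplicities (the geometric multiplicity of λ is n − rank(A − λI), which equals the number of Jordan blocks for λ):
  λ = 1: algebraic multiplicity = 3, geometric multiplicity = 1

Determining the block sizes for each eigenvalue:
  λ = 1: one block (gm = 1), so the single block has size am = 3 → block sizes [3]

Assembling the blocks gives a Jordan form
J =
  [1, 1, 0]
  [0, 1, 1]
  [0, 0, 1]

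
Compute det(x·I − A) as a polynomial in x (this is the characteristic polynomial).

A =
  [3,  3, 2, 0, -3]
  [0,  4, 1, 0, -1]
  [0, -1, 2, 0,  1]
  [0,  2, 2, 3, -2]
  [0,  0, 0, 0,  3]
x^5 - 15*x^4 + 90*x^3 - 270*x^2 + 405*x - 243

Expanding det(x·I − A) (e.g. by cofactor expansion or by noting that A is similar to its Jordan form J, which has the same characteristic polynomial as A) gives
  χ_A(x) = x^5 - 15*x^4 + 90*x^3 - 270*x^2 + 405*x - 243
which factors as (x - 3)^5. The eigenvalues (with algebraic multiplicities) are λ = 3 with multiplicity 5.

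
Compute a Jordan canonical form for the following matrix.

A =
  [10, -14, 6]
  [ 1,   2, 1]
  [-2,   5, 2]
J_1(4) ⊕ J_2(5)

The characteristic polynomial is
  det(x·I − A) = x^3 - 14*x^2 + 65*x - 100 = (x - 5)^2*(x - 4)

Eigenvalues and multiplicities (the geometric multiplicity of λ is n − rank(A − λI), which equals the number of Jordan blocks for λ):
  λ = 4: algebraic multiplicity = 1, geometric multiplicity = 1
  λ = 5: algebraic multiplicity = 2, geometric multiplicity = 1

Determining the block sizes for each eigenvalue:
  λ = 4: one block (gm = 1), so the single block has size am = 1 → block sizes [1]
  λ = 5: one block (gm = 1), so the single block has size am = 2 → block sizes [2]

Assembling the blocks gives a Jordan form
J =
  [4, 0, 0]
  [0, 5, 1]
  [0, 0, 5]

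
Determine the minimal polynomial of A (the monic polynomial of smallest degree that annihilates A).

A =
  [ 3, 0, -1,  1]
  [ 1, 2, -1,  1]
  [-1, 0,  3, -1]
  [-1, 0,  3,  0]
x^3 - 6*x^2 + 12*x - 8

The characteristic polynomial is χ_A(x) = (x - 2)^4, so the eigenvalues are known. The minimal polynomial is
  m_A(x) = Π_λ (x − λ)^{k_λ}
where k_λ is the size of the *largest* Jordan block for λ (equivalently, the smallest k with (A − λI)^k v = 0 for every generalised eigenvector v of λ).

  λ = 2: largest Jordan block has size 3, contributing (x − 2)^3

So m_A(x) = (x - 2)^3 = x^3 - 6*x^2 + 12*x - 8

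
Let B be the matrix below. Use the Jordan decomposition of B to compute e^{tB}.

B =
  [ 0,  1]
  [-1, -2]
e^{tB} =
  [t*exp(-t) + exp(-t), t*exp(-t)]
  [-t*exp(-t), -t*exp(-t) + exp(-t)]

Strategy: write B = P · J · P⁻¹ where J is a Jordan canonical form, so e^{tB} = P · e^{tJ} · P⁻¹, and e^{tJ} can be computed block-by-block.

B has Jordan form
J =
  [-1,  1]
  [ 0, -1]
(up to reordering of blocks).

Per-block formulas:
  For a 2×2 Jordan block J_2(-1): exp(t · J_2(-1)) = e^(-1t)·(I + t·N), where N is the 2×2 nilpotent shift.

After assembling e^{tJ} and conjugating by P, we get:

e^{tB} =
  [t*exp(-t) + exp(-t), t*exp(-t)]
  [-t*exp(-t), -t*exp(-t) + exp(-t)]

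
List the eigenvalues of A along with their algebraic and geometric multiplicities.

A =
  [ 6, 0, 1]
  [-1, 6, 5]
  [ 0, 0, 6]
λ = 6: alg = 3, geom = 1

Step 1 — factor the characteristic polynomial to read off the algebraic multiplicities:
  χ_A(x) = (x - 6)^3

Step 2 — compute geometric multiplicities via the rank-nullity identity g(λ) = n − rank(A − λI):
  rank(A − (6)·I) = 2, so dim ker(A − (6)·I) = n − 2 = 1

Summary:
  λ = 6: algebraic multiplicity = 3, geometric multiplicity = 1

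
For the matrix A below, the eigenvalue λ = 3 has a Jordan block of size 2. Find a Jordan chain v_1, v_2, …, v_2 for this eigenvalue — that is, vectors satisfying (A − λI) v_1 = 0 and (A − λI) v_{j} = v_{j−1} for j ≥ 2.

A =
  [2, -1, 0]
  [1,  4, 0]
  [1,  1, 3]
A Jordan chain for λ = 3 of length 2:
v_1 = (-1, 1, 1)ᵀ
v_2 = (1, 0, 0)ᵀ

Let N = A − (3)·I. We want v_2 with N^2 v_2 = 0 but N^1 v_2 ≠ 0; then v_{j-1} := N · v_j for j = 2, …, 2.

Pick v_2 = (1, 0, 0)ᵀ.
Then v_1 = N · v_2 = (-1, 1, 1)ᵀ.

Sanity check: (A − (3)·I) v_1 = (0, 0, 0)ᵀ = 0. ✓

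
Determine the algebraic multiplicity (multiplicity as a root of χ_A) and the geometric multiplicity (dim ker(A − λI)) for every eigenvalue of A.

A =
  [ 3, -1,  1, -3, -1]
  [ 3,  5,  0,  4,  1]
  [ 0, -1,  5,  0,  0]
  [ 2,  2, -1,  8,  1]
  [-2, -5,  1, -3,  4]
λ = 5: alg = 5, geom = 2

Step 1 — factor the characteristic polynomial to read off the algebraic multiplicities:
  χ_A(x) = (x - 5)^5

Step 2 — compute geometric multiplicities via the rank-nullity identity g(λ) = n − rank(A − λI):
  rank(A − (5)·I) = 3, so dim ker(A − (5)·I) = n − 3 = 2

Summary:
  λ = 5: algebraic multiplicity = 5, geometric multiplicity = 2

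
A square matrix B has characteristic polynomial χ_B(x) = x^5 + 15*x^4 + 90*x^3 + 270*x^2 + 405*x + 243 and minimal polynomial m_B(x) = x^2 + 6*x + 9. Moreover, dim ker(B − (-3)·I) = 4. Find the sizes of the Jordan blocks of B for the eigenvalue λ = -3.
Block sizes for λ = -3: [2, 1, 1, 1]

Step 1 — from the characteristic polynomial, algebraic multiplicity of λ = -3 is 5. From dim ker(B − (-3)·I) = 4, there are exactly 4 Jordan blocks for λ = -3.
Step 2 — from the minimal polynomial, the factor (x + 3)^2 tells us the largest block for λ = -3 has size 2.
Step 3 — with total size 5, 4 blocks, and largest block 2, the block sizes (in nonincreasing order) are [2, 1, 1, 1].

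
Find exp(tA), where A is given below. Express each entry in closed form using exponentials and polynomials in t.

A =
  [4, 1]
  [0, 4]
e^{tA} =
  [exp(4*t), t*exp(4*t)]
  [0, exp(4*t)]

Strategy: write A = P · J · P⁻¹ where J is a Jordan canonical form, so e^{tA} = P · e^{tJ} · P⁻¹, and e^{tJ} can be computed block-by-block.

A has Jordan form
J =
  [4, 1]
  [0, 4]
(up to reordering of blocks).

Per-block formulas:
  For a 2×2 Jordan block J_2(4): exp(t · J_2(4)) = e^(4t)·(I + t·N), where N is the 2×2 nilpotent shift.

After assembling e^{tJ} and conjugating by P, we get:

e^{tA} =
  [exp(4*t), t*exp(4*t)]
  [0, exp(4*t)]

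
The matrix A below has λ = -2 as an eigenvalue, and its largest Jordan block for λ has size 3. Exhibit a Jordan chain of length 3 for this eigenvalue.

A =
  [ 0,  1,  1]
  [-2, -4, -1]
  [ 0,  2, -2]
A Jordan chain for λ = -2 of length 3:
v_1 = (2, 0, -4)ᵀ
v_2 = (2, -2, 0)ᵀ
v_3 = (1, 0, 0)ᵀ

Let N = A − (-2)·I. We want v_3 with N^3 v_3 = 0 but N^2 v_3 ≠ 0; then v_{j-1} := N · v_j for j = 3, …, 2.

Pick v_3 = (1, 0, 0)ᵀ.
Then v_2 = N · v_3 = (2, -2, 0)ᵀ.
Then v_1 = N · v_2 = (2, 0, -4)ᵀ.

Sanity check: (A − (-2)·I) v_1 = (0, 0, 0)ᵀ = 0. ✓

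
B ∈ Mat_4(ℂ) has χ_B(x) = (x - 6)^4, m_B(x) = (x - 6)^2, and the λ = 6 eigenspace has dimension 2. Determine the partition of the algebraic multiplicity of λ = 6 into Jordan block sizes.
Block sizes for λ = 6: [2, 2]

Step 1 — from the characteristic polynomial, algebraic multiplicity of λ = 6 is 4. From dim ker(B − (6)·I) = 2, there are exactly 2 Jordan blocks for λ = 6.
Step 2 — from the minimal polynomial, the factor (x − 6)^2 tells us the largest block for λ = 6 has size 2.
Step 3 — with total size 4, 2 blocks, and largest block 2, the block sizes (in nonincreasing order) are [2, 2].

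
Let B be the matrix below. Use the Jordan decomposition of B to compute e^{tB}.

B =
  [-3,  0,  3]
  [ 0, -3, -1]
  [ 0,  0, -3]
e^{tB} =
  [exp(-3*t), 0, 3*t*exp(-3*t)]
  [0, exp(-3*t), -t*exp(-3*t)]
  [0, 0, exp(-3*t)]

Strategy: write B = P · J · P⁻¹ where J is a Jordan canonical form, so e^{tB} = P · e^{tJ} · P⁻¹, and e^{tJ} can be computed block-by-block.

B has Jordan form
J =
  [-3,  1,  0]
  [ 0, -3,  0]
  [ 0,  0, -3]
(up to reordering of blocks).

Per-block formulas:
  For a 1×1 block at λ = -3: exp(t · [-3]) = [e^(-3t)].
  For a 2×2 Jordan block J_2(-3): exp(t · J_2(-3)) = e^(-3t)·(I + t·N), where N is the 2×2 nilpotent shift.

After assembling e^{tJ} and conjugating by P, we get:

e^{tB} =
  [exp(-3*t), 0, 3*t*exp(-3*t)]
  [0, exp(-3*t), -t*exp(-3*t)]
  [0, 0, exp(-3*t)]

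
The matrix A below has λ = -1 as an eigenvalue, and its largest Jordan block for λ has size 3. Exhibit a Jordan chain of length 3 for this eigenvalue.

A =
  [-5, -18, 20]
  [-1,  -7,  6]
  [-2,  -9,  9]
A Jordan chain for λ = -1 of length 3:
v_1 = (-6, -2, -3)ᵀ
v_2 = (-4, -1, -2)ᵀ
v_3 = (1, 0, 0)ᵀ

Let N = A − (-1)·I. We want v_3 with N^3 v_3 = 0 but N^2 v_3 ≠ 0; then v_{j-1} := N · v_j for j = 3, …, 2.

Pick v_3 = (1, 0, 0)ᵀ.
Then v_2 = N · v_3 = (-4, -1, -2)ᵀ.
Then v_1 = N · v_2 = (-6, -2, -3)ᵀ.

Sanity check: (A − (-1)·I) v_1 = (0, 0, 0)ᵀ = 0. ✓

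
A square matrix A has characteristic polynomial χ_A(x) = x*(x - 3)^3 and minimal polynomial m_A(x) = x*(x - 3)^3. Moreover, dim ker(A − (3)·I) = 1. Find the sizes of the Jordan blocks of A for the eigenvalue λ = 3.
Block sizes for λ = 3: [3]

Step 1 — from the characteristic polynomial, algebraic multiplicity of λ = 3 is 3. From dim ker(A − (3)·I) = 1, there are exactly 1 Jordan blocks for λ = 3.
Step 2 — from the minimal polynomial, the factor (x − 3)^3 tells us the largest block for λ = 3 has size 3.
Step 3 — with total size 3, 1 blocks, and largest block 3, the block sizes (in nonincreasing order) are [3].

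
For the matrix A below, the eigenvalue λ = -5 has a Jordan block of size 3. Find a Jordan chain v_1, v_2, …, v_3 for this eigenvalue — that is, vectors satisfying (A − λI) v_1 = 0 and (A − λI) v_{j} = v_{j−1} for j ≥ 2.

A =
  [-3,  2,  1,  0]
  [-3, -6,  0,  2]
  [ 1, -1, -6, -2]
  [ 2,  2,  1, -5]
A Jordan chain for λ = -5 of length 3:
v_1 = (-1, 1, 0, -1)ᵀ
v_2 = (2, -3, 1, 2)ᵀ
v_3 = (1, 0, 0, 0)ᵀ

Let N = A − (-5)·I. We want v_3 with N^3 v_3 = 0 but N^2 v_3 ≠ 0; then v_{j-1} := N · v_j for j = 3, …, 2.

Pick v_3 = (1, 0, 0, 0)ᵀ.
Then v_2 = N · v_3 = (2, -3, 1, 2)ᵀ.
Then v_1 = N · v_2 = (-1, 1, 0, -1)ᵀ.

Sanity check: (A − (-5)·I) v_1 = (0, 0, 0, 0)ᵀ = 0. ✓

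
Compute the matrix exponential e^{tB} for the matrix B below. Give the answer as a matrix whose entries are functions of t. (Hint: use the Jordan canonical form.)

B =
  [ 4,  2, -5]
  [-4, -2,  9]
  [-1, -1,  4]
e^{tB} =
  [t^2*exp(2*t)/2 + 2*t*exp(2*t) + exp(2*t), t^2*exp(2*t)/2 + 2*t*exp(2*t), -t^2*exp(2*t) - 5*t*exp(2*t)]
  [-t^2*exp(2*t)/2 - 4*t*exp(2*t), -t^2*exp(2*t)/2 - 4*t*exp(2*t) + exp(2*t), t^2*exp(2*t) + 9*t*exp(2*t)]
  [-t*exp(2*t), -t*exp(2*t), 2*t*exp(2*t) + exp(2*t)]

Strategy: write B = P · J · P⁻¹ where J is a Jordan canonical form, so e^{tB} = P · e^{tJ} · P⁻¹, and e^{tJ} can be computed block-by-block.

B has Jordan form
J =
  [2, 1, 0]
  [0, 2, 1]
  [0, 0, 2]
(up to reordering of blocks).

Per-block formulas:
  For a 3×3 Jordan block J_3(2): exp(t · J_3(2)) = e^(2t)·(I + t·N + (t^2/2)·N^2), where N is the 3×3 nilpotent shift.

After assembling e^{tJ} and conjugating by P, we get:

e^{tB} =
  [t^2*exp(2*t)/2 + 2*t*exp(2*t) + exp(2*t), t^2*exp(2*t)/2 + 2*t*exp(2*t), -t^2*exp(2*t) - 5*t*exp(2*t)]
  [-t^2*exp(2*t)/2 - 4*t*exp(2*t), -t^2*exp(2*t)/2 - 4*t*exp(2*t) + exp(2*t), t^2*exp(2*t) + 9*t*exp(2*t)]
  [-t*exp(2*t), -t*exp(2*t), 2*t*exp(2*t) + exp(2*t)]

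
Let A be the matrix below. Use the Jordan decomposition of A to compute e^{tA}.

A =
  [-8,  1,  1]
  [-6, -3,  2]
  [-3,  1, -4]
e^{tA} =
  [-3*t*exp(-5*t) + exp(-5*t), t*exp(-5*t), t*exp(-5*t)]
  [-6*t*exp(-5*t), 2*t*exp(-5*t) + exp(-5*t), 2*t*exp(-5*t)]
  [-3*t*exp(-5*t), t*exp(-5*t), t*exp(-5*t) + exp(-5*t)]

Strategy: write A = P · J · P⁻¹ where J is a Jordan canonical form, so e^{tA} = P · e^{tJ} · P⁻¹, and e^{tJ} can be computed block-by-block.

A has Jordan form
J =
  [-5,  1,  0]
  [ 0, -5,  0]
  [ 0,  0, -5]
(up to reordering of blocks).

Per-block formulas:
  For a 1×1 block at λ = -5: exp(t · [-5]) = [e^(-5t)].
  For a 2×2 Jordan block J_2(-5): exp(t · J_2(-5)) = e^(-5t)·(I + t·N), where N is the 2×2 nilpotent shift.

After assembling e^{tJ} and conjugating by P, we get:

e^{tA} =
  [-3*t*exp(-5*t) + exp(-5*t), t*exp(-5*t), t*exp(-5*t)]
  [-6*t*exp(-5*t), 2*t*exp(-5*t) + exp(-5*t), 2*t*exp(-5*t)]
  [-3*t*exp(-5*t), t*exp(-5*t), t*exp(-5*t) + exp(-5*t)]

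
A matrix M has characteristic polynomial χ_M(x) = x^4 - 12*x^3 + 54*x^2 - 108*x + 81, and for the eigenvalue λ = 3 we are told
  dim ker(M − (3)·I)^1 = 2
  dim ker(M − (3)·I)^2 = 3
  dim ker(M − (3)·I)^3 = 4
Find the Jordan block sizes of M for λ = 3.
Block sizes for λ = 3: [3, 1]

From the dimensions of kernels of powers, the number of Jordan blocks of size at least j is d_j − d_{j−1} where d_j = dim ker(N^j) (with d_0 = 0). Computing the differences gives [2, 1, 1].
The number of blocks of size exactly k is (#blocks of size ≥ k) − (#blocks of size ≥ k + 1), so the partition is: 1 block(s) of size 1, 1 block(s) of size 3.
In nonincreasing order the block sizes are [3, 1].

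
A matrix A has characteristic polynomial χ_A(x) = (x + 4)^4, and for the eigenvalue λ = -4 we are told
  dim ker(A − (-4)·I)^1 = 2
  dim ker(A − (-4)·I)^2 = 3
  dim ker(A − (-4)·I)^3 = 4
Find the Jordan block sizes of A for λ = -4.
Block sizes for λ = -4: [3, 1]

From the dimensions of kernels of powers, the number of Jordan blocks of size at least j is d_j − d_{j−1} where d_j = dim ker(N^j) (with d_0 = 0). Computing the differences gives [2, 1, 1].
The number of blocks of size exactly k is (#blocks of size ≥ k) − (#blocks of size ≥ k + 1), so the partition is: 1 block(s) of size 1, 1 block(s) of size 3.
In nonincreasing order the block sizes are [3, 1].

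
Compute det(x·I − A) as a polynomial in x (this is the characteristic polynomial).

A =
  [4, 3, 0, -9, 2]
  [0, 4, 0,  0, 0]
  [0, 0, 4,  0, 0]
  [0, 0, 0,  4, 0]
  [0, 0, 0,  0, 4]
x^5 - 20*x^4 + 160*x^3 - 640*x^2 + 1280*x - 1024

Expanding det(x·I − A) (e.g. by cofactor expansion or by noting that A is similar to its Jordan form J, which has the same characteristic polynomial as A) gives
  χ_A(x) = x^5 - 20*x^4 + 160*x^3 - 640*x^2 + 1280*x - 1024
which factors as (x - 4)^5. The eigenvalues (with algebraic multiplicities) are λ = 4 with multiplicity 5.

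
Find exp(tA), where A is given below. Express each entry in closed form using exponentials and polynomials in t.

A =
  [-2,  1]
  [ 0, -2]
e^{tA} =
  [exp(-2*t), t*exp(-2*t)]
  [0, exp(-2*t)]

Strategy: write A = P · J · P⁻¹ where J is a Jordan canonical form, so e^{tA} = P · e^{tJ} · P⁻¹, and e^{tJ} can be computed block-by-block.

A has Jordan form
J =
  [-2,  1]
  [ 0, -2]
(up to reordering of blocks).

Per-block formulas:
  For a 2×2 Jordan block J_2(-2): exp(t · J_2(-2)) = e^(-2t)·(I + t·N), where N is the 2×2 nilpotent shift.

After assembling e^{tJ} and conjugating by P, we get:

e^{tA} =
  [exp(-2*t), t*exp(-2*t)]
  [0, exp(-2*t)]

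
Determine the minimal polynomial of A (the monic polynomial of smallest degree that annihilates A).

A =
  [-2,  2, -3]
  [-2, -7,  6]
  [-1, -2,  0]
x^2 + 6*x + 9

The characteristic polynomial is χ_A(x) = (x + 3)^3, so the eigenvalues are known. The minimal polynomial is
  m_A(x) = Π_λ (x − λ)^{k_λ}
where k_λ is the size of the *largest* Jordan block for λ (equivalently, the smallest k with (A − λI)^k v = 0 for every generalised eigenvector v of λ).

  λ = -3: largest Jordan block has size 2, contributing (x + 3)^2

So m_A(x) = (x + 3)^2 = x^2 + 6*x + 9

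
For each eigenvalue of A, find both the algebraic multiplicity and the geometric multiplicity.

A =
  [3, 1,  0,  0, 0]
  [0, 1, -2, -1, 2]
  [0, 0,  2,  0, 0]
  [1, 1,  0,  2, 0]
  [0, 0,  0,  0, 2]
λ = 2: alg = 5, geom = 3

Step 1 — factor the characteristic polynomial to read off the algebraic multiplicities:
  χ_A(x) = (x - 2)^5

Step 2 — compute geometric multiplicities via the rank-nullity identity g(λ) = n − rank(A − λI):
  rank(A − (2)·I) = 2, so dim ker(A − (2)·I) = n − 2 = 3

Summary:
  λ = 2: algebraic multiplicity = 5, geometric multiplicity = 3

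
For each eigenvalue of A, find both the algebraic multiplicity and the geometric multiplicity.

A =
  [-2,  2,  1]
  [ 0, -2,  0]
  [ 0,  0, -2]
λ = -2: alg = 3, geom = 2

Step 1 — factor the characteristic polynomial to read off the algebraic multiplicities:
  χ_A(x) = (x + 2)^3

Step 2 — compute geometric multiplicities via the rank-nullity identity g(λ) = n − rank(A − λI):
  rank(A − (-2)·I) = 1, so dim ker(A − (-2)·I) = n − 1 = 2

Summary:
  λ = -2: algebraic multiplicity = 3, geometric multiplicity = 2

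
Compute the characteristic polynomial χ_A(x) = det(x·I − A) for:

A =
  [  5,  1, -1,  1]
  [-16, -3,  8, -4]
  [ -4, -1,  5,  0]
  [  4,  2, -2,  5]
x^4 - 12*x^3 + 54*x^2 - 108*x + 81

Expanding det(x·I − A) (e.g. by cofactor expansion or by noting that A is similar to its Jordan form J, which has the same characteristic polynomial as A) gives
  χ_A(x) = x^4 - 12*x^3 + 54*x^2 - 108*x + 81
which factors as (x - 3)^4. The eigenvalues (with algebraic multiplicities) are λ = 3 with multiplicity 4.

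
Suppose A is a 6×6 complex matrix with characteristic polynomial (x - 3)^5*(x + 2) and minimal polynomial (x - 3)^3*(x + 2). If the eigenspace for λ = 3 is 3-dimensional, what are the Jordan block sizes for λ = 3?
Block sizes for λ = 3: [3, 1, 1]

Step 1 — from the characteristic polynomial, algebraic multiplicity of λ = 3 is 5. From dim ker(A − (3)·I) = 3, there are exactly 3 Jordan blocks for λ = 3.
Step 2 — from the minimal polynomial, the factor (x − 3)^3 tells us the largest block for λ = 3 has size 3.
Step 3 — with total size 5, 3 blocks, and largest block 3, the block sizes (in nonincreasing order) are [3, 1, 1].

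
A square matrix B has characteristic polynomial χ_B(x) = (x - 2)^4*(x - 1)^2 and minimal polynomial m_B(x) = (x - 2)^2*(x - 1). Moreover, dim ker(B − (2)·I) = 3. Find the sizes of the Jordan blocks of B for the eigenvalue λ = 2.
Block sizes for λ = 2: [2, 1, 1]

Step 1 — from the characteristic polynomial, algebraic multiplicity of λ = 2 is 4. From dim ker(B − (2)·I) = 3, there are exactly 3 Jordan blocks for λ = 2.
Step 2 — from the minimal polynomial, the factor (x − 2)^2 tells us the largest block for λ = 2 has size 2.
Step 3 — with total size 4, 3 blocks, and largest block 2, the block sizes (in nonincreasing order) are [2, 1, 1].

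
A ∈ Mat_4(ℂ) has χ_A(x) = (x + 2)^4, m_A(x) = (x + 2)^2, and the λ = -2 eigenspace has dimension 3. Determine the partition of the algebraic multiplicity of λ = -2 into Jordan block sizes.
Block sizes for λ = -2: [2, 1, 1]

Step 1 — from the characteristic polynomial, algebraic multiplicity of λ = -2 is 4. From dim ker(A − (-2)·I) = 3, there are exactly 3 Jordan blocks for λ = -2.
Step 2 — from the minimal polynomial, the factor (x + 2)^2 tells us the largest block for λ = -2 has size 2.
Step 3 — with total size 4, 3 blocks, and largest block 2, the block sizes (in nonincreasing order) are [2, 1, 1].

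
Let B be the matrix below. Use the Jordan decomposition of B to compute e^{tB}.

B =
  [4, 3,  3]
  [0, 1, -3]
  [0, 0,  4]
e^{tB} =
  [exp(4*t), exp(4*t) - exp(t), exp(4*t) - exp(t)]
  [0, exp(t), -exp(4*t) + exp(t)]
  [0, 0, exp(4*t)]

Strategy: write B = P · J · P⁻¹ where J is a Jordan canonical form, so e^{tB} = P · e^{tJ} · P⁻¹, and e^{tJ} can be computed block-by-block.

B has Jordan form
J =
  [1, 0, 0]
  [0, 4, 0]
  [0, 0, 4]
(up to reordering of blocks).

Per-block formulas:
  For a 1×1 block at λ = 1: exp(t · [1]) = [e^(1t)].
  For a 1×1 block at λ = 4: exp(t · [4]) = [e^(4t)].

After assembling e^{tJ} and conjugating by P, we get:

e^{tB} =
  [exp(4*t), exp(4*t) - exp(t), exp(4*t) - exp(t)]
  [0, exp(t), -exp(4*t) + exp(t)]
  [0, 0, exp(4*t)]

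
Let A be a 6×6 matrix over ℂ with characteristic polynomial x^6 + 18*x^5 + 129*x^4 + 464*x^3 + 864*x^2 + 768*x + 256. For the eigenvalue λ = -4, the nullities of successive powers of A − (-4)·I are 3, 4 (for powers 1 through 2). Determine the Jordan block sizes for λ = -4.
Block sizes for λ = -4: [2, 1, 1]

From the dimensions of kernels of powers, the number of Jordan blocks of size at least j is d_j − d_{j−1} where d_j = dim ker(N^j) (with d_0 = 0). Computing the differences gives [3, 1].
The number of blocks of size exactly k is (#blocks of size ≥ k) − (#blocks of size ≥ k + 1), so the partition is: 2 block(s) of size 1, 1 block(s) of size 2.
In nonincreasing order the block sizes are [2, 1, 1].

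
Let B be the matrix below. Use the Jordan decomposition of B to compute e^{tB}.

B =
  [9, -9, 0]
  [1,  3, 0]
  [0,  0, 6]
e^{tB} =
  [3*t*exp(6*t) + exp(6*t), -9*t*exp(6*t), 0]
  [t*exp(6*t), -3*t*exp(6*t) + exp(6*t), 0]
  [0, 0, exp(6*t)]

Strategy: write B = P · J · P⁻¹ where J is a Jordan canonical form, so e^{tB} = P · e^{tJ} · P⁻¹, and e^{tJ} can be computed block-by-block.

B has Jordan form
J =
  [6, 1, 0]
  [0, 6, 0]
  [0, 0, 6]
(up to reordering of blocks).

Per-block formulas:
  For a 1×1 block at λ = 6: exp(t · [6]) = [e^(6t)].
  For a 2×2 Jordan block J_2(6): exp(t · J_2(6)) = e^(6t)·(I + t·N), where N is the 2×2 nilpotent shift.

After assembling e^{tJ} and conjugating by P, we get:

e^{tB} =
  [3*t*exp(6*t) + exp(6*t), -9*t*exp(6*t), 0]
  [t*exp(6*t), -3*t*exp(6*t) + exp(6*t), 0]
  [0, 0, exp(6*t)]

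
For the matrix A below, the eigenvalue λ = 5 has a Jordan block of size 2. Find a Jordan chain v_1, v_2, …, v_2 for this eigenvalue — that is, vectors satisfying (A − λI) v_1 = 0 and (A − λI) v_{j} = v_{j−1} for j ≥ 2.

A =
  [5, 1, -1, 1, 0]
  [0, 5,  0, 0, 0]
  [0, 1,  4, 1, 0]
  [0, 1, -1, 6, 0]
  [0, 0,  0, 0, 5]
A Jordan chain for λ = 5 of length 2:
v_1 = (1, 0, 1, 1, 0)ᵀ
v_2 = (0, 1, 0, 0, 0)ᵀ

Let N = A − (5)·I. We want v_2 with N^2 v_2 = 0 but N^1 v_2 ≠ 0; then v_{j-1} := N · v_j for j = 2, …, 2.

Pick v_2 = (0, 1, 0, 0, 0)ᵀ.
Then v_1 = N · v_2 = (1, 0, 1, 1, 0)ᵀ.

Sanity check: (A − (5)·I) v_1 = (0, 0, 0, 0, 0)ᵀ = 0. ✓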